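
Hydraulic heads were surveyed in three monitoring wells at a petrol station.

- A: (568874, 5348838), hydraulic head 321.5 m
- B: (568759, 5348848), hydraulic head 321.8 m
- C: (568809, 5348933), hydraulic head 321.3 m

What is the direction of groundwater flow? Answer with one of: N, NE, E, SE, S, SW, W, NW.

NE

With h = a·x + b·y + c and A as origin, the differences give:
  (-115)·a + 10·b = +0.3
  (-65)·a + 95·b = -0.2
Eliminate b (×95 and ×10, subtract): -10275·a = 30.50 → a = ∂h/∂x = -0.002968
Back-substitute: b = ∂h/∂y = -0.004136.
Flow = −∇h = (+0.002968 east, +0.004136 north), which points northeast.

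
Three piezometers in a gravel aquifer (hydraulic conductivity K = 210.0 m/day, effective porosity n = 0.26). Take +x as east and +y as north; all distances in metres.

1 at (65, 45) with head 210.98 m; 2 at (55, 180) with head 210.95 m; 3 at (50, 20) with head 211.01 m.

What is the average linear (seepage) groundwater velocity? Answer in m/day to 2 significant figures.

1.2 m/day

Taking 1 as reference: 2−1 = (-10, 135, -0.03); 3−1 = (-15, -25, +0.03).
Solve a·Δx + b·Δy = Δh: det = (-10)·(-25) − (-15)·135 = 2275.
∂h/∂x = [(-0.03)·(-25) − (+0.03)·135] / 2275 = -0.001451
∂h/∂y = [(-10)·(+0.03) − (-15)·(-0.03)] / 2275 = -0.0003297
|∇h| = √(-0.001451² + -0.0003297²) = 0.001488
Seepage velocity v = K·i/n = 210.0 × 0.001488 / 0.26 = 1.202 m/day.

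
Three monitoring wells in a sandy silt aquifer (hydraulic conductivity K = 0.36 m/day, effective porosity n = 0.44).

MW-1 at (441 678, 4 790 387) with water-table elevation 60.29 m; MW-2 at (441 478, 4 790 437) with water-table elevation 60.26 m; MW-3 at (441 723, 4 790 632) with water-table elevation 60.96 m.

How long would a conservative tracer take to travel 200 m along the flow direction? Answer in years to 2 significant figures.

With h = a·x + b·y + c and MW-1 as origin, the differences give:
  (-200)·a + 50·b = -0.03
  45·a + 245·b = +0.67
Eliminate b (×245 and ×50, subtract): -51250·a = -40.850 → a = ∂h/∂x = +0.0007971
Back-substitute: b = ∂h/∂y = +0.002588.
|∇h| = √(0.0007971² + 0.002588²) = 0.002708
Seepage velocity v = K·i/n = 0.36 × 0.002708 / 0.44 = 0.002216 m/day.
t = 200 / 0.002216 = 9.025e+04 days = 247 years.

250 years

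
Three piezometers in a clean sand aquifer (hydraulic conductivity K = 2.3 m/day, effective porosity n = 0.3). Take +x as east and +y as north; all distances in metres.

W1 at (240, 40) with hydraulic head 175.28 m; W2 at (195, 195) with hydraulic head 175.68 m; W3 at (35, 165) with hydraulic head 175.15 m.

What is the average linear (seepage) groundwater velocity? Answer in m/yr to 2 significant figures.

Taking W1 as reference: W2−W1 = (-45, 155, +0.40); W3−W1 = (-205, 125, -0.13).
Solve a·Δx + b·Δy = Δh: det = (-45)·125 − (-205)·155 = 26150.
∂h/∂x = [(+0.40)·125 − (-0.13)·155] / 26150 = +0.002683
∂h/∂y = [(-45)·(-0.13) − (-205)·(+0.40)] / 26150 = +0.003359
|∇h| = √(0.002683² + 0.003359²) = 0.004299
Seepage velocity v = K·i/n = 2.3 × 0.004299 / 0.3 = 0.03296 m/day = 12.04 m/yr.

12 m/yr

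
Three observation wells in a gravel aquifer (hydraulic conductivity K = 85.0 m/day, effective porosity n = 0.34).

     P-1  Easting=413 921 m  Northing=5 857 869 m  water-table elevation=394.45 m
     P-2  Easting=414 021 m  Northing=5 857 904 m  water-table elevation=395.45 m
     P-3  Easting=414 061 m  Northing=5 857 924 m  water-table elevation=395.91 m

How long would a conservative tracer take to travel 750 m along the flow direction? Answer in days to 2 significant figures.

Differences from P-1: to P-2 (Δx, Δy, Δh) = (100, 35, +1.00); to P-3 = (140, 55, +1.46).
Solve a·Δx + b·Δy = Δh: det = 100·55 − 140·35 = 600.
∂h/∂x = [(+1.00)·55 − (+1.46)·35] / 600 = +0.006500
∂h/∂y = [100·(+1.46) − 140·(+1.00)] / 600 = +0.01000
|∇h| = √(0.006500² + 0.01000²) = 0.01193
Seepage velocity v = K·i/n = 85.0 × 0.01193 / 0.34 = 2.982 m/day.
t = 750 / 2.982 = 251.5 days.

250 days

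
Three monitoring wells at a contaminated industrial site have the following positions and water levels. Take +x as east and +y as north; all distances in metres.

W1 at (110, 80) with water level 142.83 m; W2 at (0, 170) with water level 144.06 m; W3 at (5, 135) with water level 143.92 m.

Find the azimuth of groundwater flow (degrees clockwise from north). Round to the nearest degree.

107°

Taking W1 as reference: W2−W1 = (-110, 90, +1.23); W3−W1 = (-105, 55, +1.09).
Solve a·Δx + b·Δy = Δh: det = (-110)·55 − (-105)·90 = 3400.
∂h/∂x = [(+1.23)·55 − (+1.09)·90] / 3400 = -0.008956
∂h/∂y = [(-110)·(+1.09) − (-105)·(+1.23)] / 3400 = +0.002721
Flow direction (−∇h) has components (+0.008956 E, -0.002721 N).
Azimuth = atan2(E, N) = atan2(+0.008956, -0.002721) = 106.9° ≈ 107°.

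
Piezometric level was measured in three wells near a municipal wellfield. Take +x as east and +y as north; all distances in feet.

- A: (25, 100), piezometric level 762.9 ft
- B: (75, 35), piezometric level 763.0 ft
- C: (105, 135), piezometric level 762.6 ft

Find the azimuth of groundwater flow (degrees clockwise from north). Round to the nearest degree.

Three-point gradient (reference A): Δ to B = (50, -65, +0.1), Δ to C = (80, 35, -0.3).
∂h/∂x = -0.002302, ∂h/∂y = -0.003309 (det = 6950).
Flow direction (−∇h) has components (+0.002302 E, +0.003309 N).
Azimuth = atan2(E, N) = atan2(+0.002302, +0.003309) = 34.8° ≈ 035°.

035°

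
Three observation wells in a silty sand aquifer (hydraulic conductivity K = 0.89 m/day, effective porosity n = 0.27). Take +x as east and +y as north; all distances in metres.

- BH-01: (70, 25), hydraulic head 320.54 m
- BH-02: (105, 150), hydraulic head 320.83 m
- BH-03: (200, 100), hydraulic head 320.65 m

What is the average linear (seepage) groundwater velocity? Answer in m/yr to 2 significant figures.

3.1 m/yr

Taking BH-01 as reference: BH-02−BH-01 = (35, 125, +0.29); BH-03−BH-01 = (130, 75, +0.11).
Solve a·Δx + b·Δy = Δh: det = 35·75 − 130·125 = -13625.
∂h/∂x = [(+0.29)·75 − (+0.11)·125] / -13625 = -0.0005872
∂h/∂y = [35·(+0.11) − 130·(+0.29)] / -13625 = +0.002484
|∇h| = √(-0.0005872² + 0.002484²) = 0.002552
Seepage velocity v = K·i/n = 0.89 × 0.002552 / 0.27 = 0.008412 m/day = 3.072 m/yr.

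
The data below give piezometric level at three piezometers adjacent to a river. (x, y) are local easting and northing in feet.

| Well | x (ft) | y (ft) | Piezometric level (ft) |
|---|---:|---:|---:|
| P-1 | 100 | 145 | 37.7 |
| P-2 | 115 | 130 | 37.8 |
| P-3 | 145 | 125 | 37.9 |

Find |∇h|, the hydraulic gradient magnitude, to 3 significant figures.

0.00481

Taking P-1 as reference: P-2−P-1 = (15, -15, +0.1); P-3−P-1 = (45, -20, +0.2).
Determinant of the coordinate differences = 15·(-20) − 45·(-15) = 375.
∂h/∂x = [(+0.1)·(-20) − (+0.2)·(-15)] / 375 = +0.002667
∂h/∂y = [15·(+0.2) − 45·(+0.1)] / 375 = -0.004000
|∇h| = √(0.002667² + -0.004000²) = 0.004808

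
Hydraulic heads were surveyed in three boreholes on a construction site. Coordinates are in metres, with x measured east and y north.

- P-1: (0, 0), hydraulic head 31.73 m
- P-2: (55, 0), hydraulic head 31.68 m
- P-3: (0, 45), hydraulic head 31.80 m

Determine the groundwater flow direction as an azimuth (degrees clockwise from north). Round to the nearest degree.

150°

∂h/∂x = (31.68 − 31.73) / (55 − 0) = -0.0009091
∂h/∂y = (31.80 − 31.73) / (45 − 0) = +0.001556
Flow direction (−∇h) has components (+0.0009091 E, -0.001556 N).
Azimuth = atan2(E, N) = atan2(+0.0009091, -0.001556) = 149.7° ≈ 150°.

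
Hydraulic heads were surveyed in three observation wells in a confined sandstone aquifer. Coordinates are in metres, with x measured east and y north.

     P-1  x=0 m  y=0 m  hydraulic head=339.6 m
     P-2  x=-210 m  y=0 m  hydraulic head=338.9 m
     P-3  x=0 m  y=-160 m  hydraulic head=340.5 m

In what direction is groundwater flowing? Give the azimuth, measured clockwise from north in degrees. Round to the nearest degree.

329°

∂h/∂x = (338.9 − 339.6) / (-210 − 0) = +0.003333
∂h/∂y = (340.5 − 339.6) / (-160 − 0) = -0.005625
Flow direction (−∇h) has components (-0.003333 E, +0.005625 N).
Azimuth = atan2(E, N) = atan2(-0.003333, +0.005625) = 329.3° ≈ 329°.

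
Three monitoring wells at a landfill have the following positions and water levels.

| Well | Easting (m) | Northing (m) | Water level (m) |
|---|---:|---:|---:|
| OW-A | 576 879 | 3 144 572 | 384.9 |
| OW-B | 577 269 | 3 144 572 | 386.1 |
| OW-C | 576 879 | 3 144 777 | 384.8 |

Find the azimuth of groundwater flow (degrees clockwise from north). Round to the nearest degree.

279°

∂h/∂x = (386.1 − 384.9) / (577269 − 576879) = +0.003077
∂h/∂y = (384.8 − 384.9) / (3144777 − 3144572) = -0.0004878
Flow direction (−∇h) has components (-0.003077 E, +0.0004878 N).
Azimuth = atan2(E, N) = atan2(-0.003077, +0.0004878) = 279.0° ≈ 279°.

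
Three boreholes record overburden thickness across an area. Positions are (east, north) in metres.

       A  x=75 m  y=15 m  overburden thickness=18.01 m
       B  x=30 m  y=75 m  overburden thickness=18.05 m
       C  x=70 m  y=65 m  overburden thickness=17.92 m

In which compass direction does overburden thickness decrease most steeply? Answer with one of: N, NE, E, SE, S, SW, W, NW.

Differences from A: to B (Δx, Δy, Δh) = (-45, 60, +0.04); to C = (-5, 50, -0.09).
Determinant of the coordinate differences = (-45)·50 − (-5)·60 = -1950.
∂d/∂x = [(+0.04)·50 − (-0.09)·60] / -1950 = -0.003795
∂d/∂y = [(-45)·(-0.09) − (-5)·(+0.04)] / -1950 = -0.002179
Steepest decrease is along −∇f = (+0.003795 E, +0.002179 N) → northeast.

NE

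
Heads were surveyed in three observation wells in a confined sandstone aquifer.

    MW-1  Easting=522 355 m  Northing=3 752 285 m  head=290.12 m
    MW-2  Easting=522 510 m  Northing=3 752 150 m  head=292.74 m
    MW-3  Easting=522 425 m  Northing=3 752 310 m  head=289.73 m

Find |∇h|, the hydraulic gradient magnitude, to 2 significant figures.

0.018

Differences from MW-1: to MW-2 (Δx, Δy, Δh) = (155, -135, +2.62); to MW-3 = (70, 25, -0.39).
Determinant of the coordinate differences = 155·25 − 70·(-135) = 13325.
∂h/∂x = [(+2.62)·25 − (-0.39)·(-135)] / 13325 = +0.0009644
∂h/∂y = [155·(-0.39) − 70·(+2.62)] / 13325 = -0.01830
|∇h| = √(0.0009644² + -0.01830²) = 0.01833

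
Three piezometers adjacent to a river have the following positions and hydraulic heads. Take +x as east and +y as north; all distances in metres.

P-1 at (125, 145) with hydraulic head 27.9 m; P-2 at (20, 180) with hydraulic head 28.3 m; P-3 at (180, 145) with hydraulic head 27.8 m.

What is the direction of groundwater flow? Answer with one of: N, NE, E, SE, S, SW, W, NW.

S

Taking P-1 as reference: P-2−P-1 = (-105, 35, +0.4); P-3−P-1 = (55, 0, -0.1).
Determinant of the coordinate differences = (-105)·0 − 55·35 = -1925.
∂h/∂x = [(+0.4)·0 − (-0.1)·35] / -1925 = -0.001818
∂h/∂y = [(-105)·(-0.1) − 55·(+0.4)] / -1925 = +0.005974
Flow = −∇h = (+0.001818 east, -0.005974 north), which points south.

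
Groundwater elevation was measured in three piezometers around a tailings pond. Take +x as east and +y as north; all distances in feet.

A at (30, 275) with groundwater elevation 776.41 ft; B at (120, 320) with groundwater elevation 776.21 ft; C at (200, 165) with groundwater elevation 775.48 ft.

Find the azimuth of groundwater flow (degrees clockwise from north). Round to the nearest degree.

128°

Differences from A: to B (Δx, Δy, Δh) = (90, 45, -0.20); to C = (170, -110, -0.93).
Solve a·Δx + b·Δy = Δh: det = 90·(-110) − 170·45 = -17550.
∂h/∂x = [(-0.20)·(-110) − (-0.93)·45] / -17550 = -0.003638
∂h/∂y = [90·(-0.93) − 170·(-0.20)] / -17550 = +0.002832
Flow direction (−∇h) has components (+0.003638 E, -0.002832 N).
Azimuth = atan2(E, N) = atan2(+0.003638, -0.002832) = 127.9° ≈ 128°.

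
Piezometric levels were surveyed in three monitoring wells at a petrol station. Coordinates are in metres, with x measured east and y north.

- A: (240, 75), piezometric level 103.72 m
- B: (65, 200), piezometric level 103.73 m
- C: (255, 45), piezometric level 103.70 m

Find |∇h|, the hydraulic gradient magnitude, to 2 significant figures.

With h = a·x + b·y + c and A as origin, the differences give:
  (-175)·a + 125·b = +0.01
  15·a + (-30)·b = -0.02
Eliminate b (×(-30) and ×125, subtract): 3375·a = 2.200 → a = ∂h/∂x = +0.0006519
Back-substitute: b = ∂h/∂y = +0.0009926.
|∇h| = √(0.0006519² + 0.0009926²) = 0.001188

0.0012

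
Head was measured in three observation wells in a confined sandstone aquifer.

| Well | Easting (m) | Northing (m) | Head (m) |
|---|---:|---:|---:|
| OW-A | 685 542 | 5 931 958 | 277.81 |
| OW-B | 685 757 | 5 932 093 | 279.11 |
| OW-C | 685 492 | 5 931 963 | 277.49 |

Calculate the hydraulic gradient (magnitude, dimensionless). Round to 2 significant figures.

Differences from OW-A: to OW-B (Δx, Δy, Δh) = (215, 135, +1.30); to OW-C = (-50, 5, -0.32).
Solve a·Δx + b·Δy = Δh: det = 215·5 − (-50)·135 = 7825.
∂h/∂x = [(+1.30)·5 − (-0.32)·135] / 7825 = +0.006351
∂h/∂y = [215·(-0.32) − (-50)·(+1.30)] / 7825 = -0.0004856
|∇h| = √(0.006351² + -0.0004856²) = 0.00637

0.0064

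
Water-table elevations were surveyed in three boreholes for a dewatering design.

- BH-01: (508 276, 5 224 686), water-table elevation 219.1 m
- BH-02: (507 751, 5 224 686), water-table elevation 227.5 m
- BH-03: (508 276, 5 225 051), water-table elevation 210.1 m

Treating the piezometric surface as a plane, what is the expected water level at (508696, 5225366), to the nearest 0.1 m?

195.6 m

∂h/∂x = (227.5 − 219.1) / (507751 − 508276) = -0.01600
∂h/∂y = (210.1 − 219.1) / (5225051 − 5224686) = -0.02466
h(508696, 5225366) = 219.1 + (-0.01600)·(420) + (-0.02466)·(680) = 219.1 -6.720 -16.767 = 195.613 m.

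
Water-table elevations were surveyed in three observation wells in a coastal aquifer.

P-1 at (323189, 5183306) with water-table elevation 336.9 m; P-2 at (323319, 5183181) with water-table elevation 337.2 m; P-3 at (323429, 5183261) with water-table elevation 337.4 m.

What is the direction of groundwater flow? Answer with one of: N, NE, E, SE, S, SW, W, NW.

Taking P-1 as reference: P-2−P-1 = (130, -125, +0.3); P-3−P-1 = (240, -45, +0.5).
Solve a·Δx + b·Δy = Δh: det = 130·(-45) − 240·(-125) = 24150.
∂h/∂x = [(+0.3)·(-45) − (+0.5)·(-125)] / 24150 = +0.002029
∂h/∂y = [130·(+0.5) − 240·(+0.3)] / 24150 = -0.0002899
Flow = −∇h = (-0.002029 east, +0.0002899 north), which points west.

W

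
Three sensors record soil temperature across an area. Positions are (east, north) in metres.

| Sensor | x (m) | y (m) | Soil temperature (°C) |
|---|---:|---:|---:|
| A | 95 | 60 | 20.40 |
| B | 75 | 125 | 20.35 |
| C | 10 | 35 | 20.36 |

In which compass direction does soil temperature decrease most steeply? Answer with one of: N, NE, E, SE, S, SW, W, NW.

NW

Differences from A: to B (Δx, Δy, Δh) = (-20, 65, -0.05); to C = (-85, -25, -0.04).
Solve a·Δx + b·Δy = ΔT: det = (-20)·(-25) − (-85)·65 = 6025.
∂T/∂x = [(-0.05)·(-25) − (-0.04)·65] / 6025 = +0.0006390
∂T/∂y = [(-20)·(-0.04) − (-85)·(-0.05)] / 6025 = -0.0005726
Steepest decrease is along −∇f = (-0.0006390 E, +0.0005726 N) → northwest.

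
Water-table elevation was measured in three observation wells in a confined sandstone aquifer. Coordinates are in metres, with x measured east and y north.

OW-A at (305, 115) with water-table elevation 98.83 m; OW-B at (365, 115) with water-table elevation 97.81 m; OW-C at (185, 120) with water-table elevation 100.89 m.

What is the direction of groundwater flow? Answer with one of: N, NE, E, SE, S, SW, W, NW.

Differences from OW-A: to OW-B (Δx, Δy, Δh) = (60, 0, -1.02); to OW-C = (-120, 5, +2.06).
Determinant of the coordinate differences = 60·5 − (-120)·0 = 300.
∂h/∂x = [(-1.02)·5 − (+2.06)·0] / 300 = -0.01700
∂h/∂y = [60·(+2.06) − (-120)·(-1.02)] / 300 = +0.004000
Flow = −∇h = (+0.01700 east, -0.004000 north), which points east.

E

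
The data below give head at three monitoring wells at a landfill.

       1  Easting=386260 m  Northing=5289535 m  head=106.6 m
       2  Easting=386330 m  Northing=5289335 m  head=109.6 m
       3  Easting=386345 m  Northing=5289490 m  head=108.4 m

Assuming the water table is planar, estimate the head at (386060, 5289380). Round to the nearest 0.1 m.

104.8 m

Taking 1 as reference: 2−1 = (70, -200, +3.0); 3−1 = (85, -45, +1.8).
Solve a·Δx + b·Δy = Δh: det = 70·(-45) − 85·(-200) = 13850.
∂h/∂x = [(+3.0)·(-45) − (+1.8)·(-200)] / 13850 = +0.01625
∂h/∂y = [70·(+1.8) − 85·(+3.0)] / 13850 = -0.009314
h(386060, 5289380) = 106.6 + (+0.01625)·(-200) + (-0.009314)·(-155) = 106.6 -3.249 +1.444 = 104.795 m.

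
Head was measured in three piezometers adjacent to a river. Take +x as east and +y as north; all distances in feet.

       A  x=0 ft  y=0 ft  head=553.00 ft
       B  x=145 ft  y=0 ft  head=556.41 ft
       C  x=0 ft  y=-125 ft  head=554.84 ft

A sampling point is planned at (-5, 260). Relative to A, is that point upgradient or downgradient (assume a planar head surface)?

downgradient

∂h/∂x = (556.41 − 553.00) / (145 − 0) = +0.02352
∂h/∂y = (554.84 − 553.00) / (-125 − 0) = -0.01472
Head at (-5, 260) = 553.00 + (+0.02352)·(-5) + (-0.01472)·(260) = 549.06 ft.
That is lower than the 553.00 ft at A, so the point is downgradient.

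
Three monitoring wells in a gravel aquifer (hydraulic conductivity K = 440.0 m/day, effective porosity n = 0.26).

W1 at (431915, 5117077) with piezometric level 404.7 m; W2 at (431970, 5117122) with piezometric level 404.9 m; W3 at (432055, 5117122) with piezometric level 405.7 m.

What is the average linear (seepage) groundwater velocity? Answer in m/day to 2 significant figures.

Differences from W1: to W2 (Δx, Δy, Δh) = (55, 45, +0.2); to W3 = (140, 45, +1.0).
Solve a·Δx + b·Δy = Δh: det = 55·45 − 140·45 = -3825.
∂h/∂x = [(+0.2)·45 − (+1.0)·45] / -3825 = +0.009412
∂h/∂y = [55·(+1.0) − 140·(+0.2)] / -3825 = -0.007059
|∇h| = √(0.009412² + -0.007059²) = 0.01177
Seepage velocity v = K·i/n = 440.0 × 0.01177 / 0.26 = 19.92 m/day.

20 m/day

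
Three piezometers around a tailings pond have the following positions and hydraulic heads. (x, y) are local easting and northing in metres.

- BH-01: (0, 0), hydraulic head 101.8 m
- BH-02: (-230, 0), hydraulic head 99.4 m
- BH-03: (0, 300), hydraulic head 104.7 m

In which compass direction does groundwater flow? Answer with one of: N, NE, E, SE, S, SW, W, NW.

SW

∂h/∂x = (99.4 − 101.8) / (-230 − 0) = +0.01043
∂h/∂y = (104.7 − 101.8) / (300 − 0) = +0.009667
Flow = −∇h = (-0.01043 east, -0.009667 north), which points southwest.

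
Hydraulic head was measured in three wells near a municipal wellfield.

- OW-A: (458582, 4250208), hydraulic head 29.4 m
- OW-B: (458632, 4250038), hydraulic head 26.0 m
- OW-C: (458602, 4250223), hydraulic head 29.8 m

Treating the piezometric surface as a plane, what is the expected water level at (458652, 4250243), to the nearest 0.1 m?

30.4 m

Three-point gradient (reference OW-A): Δ to OW-B = (50, -170, -3.4), Δ to OW-C = (20, 15, +0.4).
∂h/∂x = +0.004096, ∂h/∂y = +0.02120 (det = 4150).
h(458652, 4250243) = 29.4 + (+0.004096)·(70) + (+0.02120)·(35) = 29.4 +0.287 +0.742 = 30.429 m.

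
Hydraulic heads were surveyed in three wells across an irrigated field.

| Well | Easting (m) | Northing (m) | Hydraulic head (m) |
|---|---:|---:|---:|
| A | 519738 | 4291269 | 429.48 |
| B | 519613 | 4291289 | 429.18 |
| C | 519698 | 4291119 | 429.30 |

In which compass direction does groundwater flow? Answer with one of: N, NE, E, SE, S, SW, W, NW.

W

Taking A as reference: B−A = (-125, 20, -0.30); C−A = (-40, -150, -0.18).
Determinant of the coordinate differences = (-125)·(-150) − (-40)·20 = 19550.
∂h/∂x = [(-0.30)·(-150) − (-0.18)·20] / 19550 = +0.002486
∂h/∂y = [(-125)·(-0.18) − (-40)·(-0.30)] / 19550 = +0.0005371
Flow = −∇h = (-0.002486 east, -0.0005371 north), which points west.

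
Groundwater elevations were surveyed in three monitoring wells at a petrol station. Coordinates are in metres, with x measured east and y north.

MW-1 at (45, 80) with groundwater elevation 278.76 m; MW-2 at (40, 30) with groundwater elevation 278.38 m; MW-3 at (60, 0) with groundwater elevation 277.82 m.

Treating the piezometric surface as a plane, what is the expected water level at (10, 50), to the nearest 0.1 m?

279.0 m

Differences from MW-1: to MW-2 (Δx, Δy, Δh) = (-5, -50, -0.38); to MW-3 = (15, -80, -0.94).
Solve a·Δx + b·Δy = Δh: det = (-5)·(-80) − 15·(-50) = 1150.
∂h/∂x = [(-0.38)·(-80) − (-0.94)·(-50)] / 1150 = -0.01443
∂h/∂y = [(-5)·(-0.94) − 15·(-0.38)] / 1150 = +0.009043
h(10, 50) = 278.76 + (-0.01443)·(-35) + (+0.009043)·(-30) = 278.76 +0.505 -0.271 = 278.994 m.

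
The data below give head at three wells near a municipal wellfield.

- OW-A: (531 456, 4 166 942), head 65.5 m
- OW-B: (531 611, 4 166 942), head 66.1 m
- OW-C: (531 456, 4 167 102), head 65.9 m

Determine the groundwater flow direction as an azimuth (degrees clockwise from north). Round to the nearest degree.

∂h/∂x = (66.1 − 65.5) / (531611 − 531456) = +0.003871
∂h/∂y = (65.9 − 65.5) / (4167102 − 4166942) = +0.002500
Flow direction (−∇h) has components (-0.003871 E, -0.002500 N).
Azimuth = atan2(E, N) = atan2(-0.003871, -0.002500) = 237.1° ≈ 237°.

237°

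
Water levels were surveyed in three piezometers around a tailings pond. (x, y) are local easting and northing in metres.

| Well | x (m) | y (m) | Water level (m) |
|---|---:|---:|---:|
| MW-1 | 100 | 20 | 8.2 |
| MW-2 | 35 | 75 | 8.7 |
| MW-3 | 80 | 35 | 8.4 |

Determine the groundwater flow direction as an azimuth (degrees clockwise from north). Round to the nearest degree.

Three-point gradient (reference MW-1): Δ to MW-2 = (-65, 55, +0.5), Δ to MW-3 = (-20, 15, +0.2).
∂h/∂x = -0.02800, ∂h/∂y = -0.02400 (det = 125).
Flow direction (−∇h) has components (+0.02800 E, +0.02400 N).
Azimuth = atan2(E, N) = atan2(+0.02800, +0.02400) = 49.4° ≈ 049°.

049°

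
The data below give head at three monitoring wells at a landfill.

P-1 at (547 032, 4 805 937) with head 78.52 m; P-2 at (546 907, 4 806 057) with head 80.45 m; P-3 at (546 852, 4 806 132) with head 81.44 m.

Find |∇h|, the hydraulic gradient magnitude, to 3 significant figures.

Differences from P-1: to P-2 (Δx, Δy, Δh) = (-125, 120, +1.93); to P-3 = (-180, 195, +2.92).
Determinant of the coordinate differences = (-125)·195 − (-180)·120 = -2775.
∂h/∂x = [(+1.93)·195 − (+2.92)·120] / -2775 = -0.009351
∂h/∂y = [(-125)·(+2.92) − (-180)·(+1.93)] / -2775 = +0.006342
|∇h| = √(-0.009351² + 0.006342²) = 0.0113

0.0113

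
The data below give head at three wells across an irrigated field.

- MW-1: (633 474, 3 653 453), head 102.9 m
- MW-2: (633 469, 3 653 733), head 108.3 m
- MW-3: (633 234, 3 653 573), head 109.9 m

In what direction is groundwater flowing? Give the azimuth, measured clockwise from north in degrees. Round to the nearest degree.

Differences from MW-1: to MW-2 (Δx, Δy, Δh) = (-5, 280, +5.4); to MW-3 = (-240, 120, +7.0).
Solve a·Δx + b·Δy = Δh: det = (-5)·120 − (-240)·280 = 66600.
∂h/∂x = [(+5.4)·120 − (+7.0)·280] / 66600 = -0.01970
∂h/∂y = [(-5)·(+7.0) − (-240)·(+5.4)] / 66600 = +0.01893
Flow direction (−∇h) has components (+0.01970 E, -0.01893 N).
Azimuth = atan2(E, N) = atan2(+0.01970, -0.01893) = 133.9° ≈ 134°.

134°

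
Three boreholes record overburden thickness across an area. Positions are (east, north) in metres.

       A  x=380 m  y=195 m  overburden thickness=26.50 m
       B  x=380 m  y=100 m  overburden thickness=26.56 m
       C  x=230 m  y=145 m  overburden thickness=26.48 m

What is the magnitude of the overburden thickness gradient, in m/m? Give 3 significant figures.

Three-point gradient (reference A): Δ to B = (0, -95, +0.06), Δ to C = (-150, -50, -0.02).
∂d/∂x = +0.0003439, ∂d/∂y = -0.0006316 (det = -14250).
|∇f| = √(0.0003439² + -0.0006316²) = 0.0007192 m/m

0.000719 m/m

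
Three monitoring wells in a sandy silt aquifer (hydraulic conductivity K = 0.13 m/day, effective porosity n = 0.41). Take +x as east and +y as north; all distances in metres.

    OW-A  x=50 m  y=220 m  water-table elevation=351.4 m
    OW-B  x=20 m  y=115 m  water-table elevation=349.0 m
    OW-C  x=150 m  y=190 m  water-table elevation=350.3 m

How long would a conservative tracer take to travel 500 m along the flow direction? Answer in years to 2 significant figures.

Taking OW-A as reference: OW-B−OW-A = (-30, -105, -2.4); OW-C−OW-A = (100, -30, -1.1).
Solve a·Δx + b·Δy = Δh: det = (-30)·(-30) − 100·(-105) = 11400.
∂h/∂x = [(-2.4)·(-30) − (-1.1)·(-105)] / 11400 = -0.003816
∂h/∂y = [(-30)·(-1.1) − 100·(-2.4)] / 11400 = +0.02395
|∇h| = √(-0.003816² + 0.02395²) = 0.02425
Seepage velocity v = K·i/n = 0.13 × 0.02425 / 0.41 = 0.007689 m/day.
t = 500 / 0.007689 = 6.503e+04 days = 178 years.

180 years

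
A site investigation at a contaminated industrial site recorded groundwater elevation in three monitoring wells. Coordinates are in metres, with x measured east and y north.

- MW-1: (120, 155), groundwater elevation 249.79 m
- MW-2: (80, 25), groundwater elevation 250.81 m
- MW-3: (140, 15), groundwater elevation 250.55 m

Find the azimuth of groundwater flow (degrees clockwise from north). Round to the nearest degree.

Three-point gradient (reference MW-1): Δ to MW-2 = (-40, -130, +1.02), Δ to MW-3 = (20, -140, +0.76).
∂h/∂x = -0.005366, ∂h/∂y = -0.006195 (det = 8200).
Flow direction (−∇h) has components (+0.005366 E, +0.006195 N).
Azimuth = atan2(E, N) = atan2(+0.005366, +0.006195) = 40.9° ≈ 041°.

041°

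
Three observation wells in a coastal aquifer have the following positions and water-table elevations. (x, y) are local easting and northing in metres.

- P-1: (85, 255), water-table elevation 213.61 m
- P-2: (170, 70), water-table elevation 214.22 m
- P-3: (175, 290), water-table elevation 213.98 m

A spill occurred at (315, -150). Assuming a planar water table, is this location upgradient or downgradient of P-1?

Three-point gradient (reference P-1): Δ to P-2 = (85, -185, +0.61), Δ to P-3 = (90, 35, +0.37).
∂h/∂x = +0.004576, ∂h/∂y = -0.001195 (det = 19625).
Head at (315, -150) = 213.61 + (+0.004576)·(230) + (-0.001195)·(-405) = 215.15 m.
That is higher than the 213.61 m at P-1, so the point is upgradient.

upgradient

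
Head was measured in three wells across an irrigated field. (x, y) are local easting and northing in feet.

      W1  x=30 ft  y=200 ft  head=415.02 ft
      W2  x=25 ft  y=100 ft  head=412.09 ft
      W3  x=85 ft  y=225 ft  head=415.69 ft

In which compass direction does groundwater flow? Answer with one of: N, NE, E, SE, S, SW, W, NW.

With h = a·x + b·y + c and W1 as origin, the differences give:
  (-5)·a + (-100)·b = -2.93
  55·a + 25·b = +0.67
Eliminate b (×25 and ×(-100), subtract): 5375·a = -6.250 → a = ∂h/∂x = -0.001163
Back-substitute: b = ∂h/∂y = +0.02936.
Flow = −∇h = (+0.001163 east, -0.02936 north), which points south.

S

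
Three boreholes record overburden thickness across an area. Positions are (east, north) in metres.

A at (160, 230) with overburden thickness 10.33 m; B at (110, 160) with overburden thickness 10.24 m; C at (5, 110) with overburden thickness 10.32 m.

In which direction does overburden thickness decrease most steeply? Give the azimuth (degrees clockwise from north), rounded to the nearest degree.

With d = a·x + b·y + c and A as origin, the differences give:
  (-50)·a + (-70)·b = -0.09
  (-155)·a + (-120)·b = -0.01
Eliminate b (×(-120) and ×(-70), subtract): -4850·a = 10.100 → a = ∂d/∂x = -0.002082
Back-substitute: b = ∂d/∂y = +0.002773.
Steepest decrease is along −∇f: components (+0.002082 E, -0.002773 N).
Azimuth = atan2(+0.002082, -0.002773) = 143.1° ≈ 143°.

143°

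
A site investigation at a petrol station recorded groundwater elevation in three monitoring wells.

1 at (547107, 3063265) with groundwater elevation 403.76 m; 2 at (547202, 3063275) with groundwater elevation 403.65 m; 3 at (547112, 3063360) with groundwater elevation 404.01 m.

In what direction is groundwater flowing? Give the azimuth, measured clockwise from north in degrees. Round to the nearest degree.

Taking 1 as reference: 2−1 = (95, 10, -0.11); 3−1 = (5, 95, +0.25).
Solve a·Δx + b·Δy = Δh: det = 95·95 − 5·10 = 8975.
∂h/∂x = [(-0.11)·95 − (+0.25)·10] / 8975 = -0.001443
∂h/∂y = [95·(+0.25) − 5·(-0.11)] / 8975 = +0.002708
Flow direction (−∇h) has components (+0.001443 E, -0.002708 N).
Azimuth = atan2(E, N) = atan2(+0.001443, -0.002708) = 151.9° ≈ 152°.

152°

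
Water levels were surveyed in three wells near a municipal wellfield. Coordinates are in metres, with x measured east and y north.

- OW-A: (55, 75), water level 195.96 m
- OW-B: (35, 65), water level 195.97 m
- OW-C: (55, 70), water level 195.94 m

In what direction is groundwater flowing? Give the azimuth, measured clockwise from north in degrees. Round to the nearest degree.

Differences from OW-A: to OW-B (Δx, Δy, Δh) = (-20, -10, +0.01); to OW-C = (0, -5, -0.02).
Determinant of the coordinate differences = (-20)·(-5) − 0·(-10) = 100.
∂h/∂x = [(+0.01)·(-5) − (-0.02)·(-10)] / 100 = -0.002500
∂h/∂y = [(-20)·(-0.02) − 0·(+0.01)] / 100 = +0.004000
Flow direction (−∇h) has components (+0.002500 E, -0.004000 N).
Azimuth = atan2(E, N) = atan2(+0.002500, -0.004000) = 148.0° ≈ 148°.

148°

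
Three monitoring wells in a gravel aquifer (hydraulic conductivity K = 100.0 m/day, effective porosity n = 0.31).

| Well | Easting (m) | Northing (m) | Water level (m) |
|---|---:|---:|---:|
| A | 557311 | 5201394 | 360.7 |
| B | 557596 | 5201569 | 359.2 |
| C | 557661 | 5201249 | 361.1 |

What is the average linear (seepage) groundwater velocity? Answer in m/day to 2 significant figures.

2.1 m/day

Differences from A: to B (Δx, Δy, Δh) = (285, 175, -1.5); to C = (350, -145, +0.4).
Solve a·Δx + b·Δy = Δh: det = 285·(-145) − 350·175 = -102575.
∂h/∂x = [(-1.5)·(-145) − (+0.4)·175] / -102575 = -0.001438
∂h/∂y = [285·(+0.4) − 350·(-1.5)] / -102575 = -0.006230
|∇h| = √(-0.001438² + -0.006230²) = 0.006394
Seepage velocity v = K·i/n = 100.0 × 0.006394 / 0.31 = 2.063 m/day.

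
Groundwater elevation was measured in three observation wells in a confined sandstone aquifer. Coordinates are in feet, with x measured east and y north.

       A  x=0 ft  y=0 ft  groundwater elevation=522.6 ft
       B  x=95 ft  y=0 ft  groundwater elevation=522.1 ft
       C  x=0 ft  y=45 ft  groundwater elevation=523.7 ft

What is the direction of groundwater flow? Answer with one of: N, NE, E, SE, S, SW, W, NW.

S

∂h/∂x = (522.1 − 522.6) / (95 − 0) = -0.005263
∂h/∂y = (523.7 − 522.6) / (45 − 0) = +0.02444
Flow = −∇h = (+0.005263 east, -0.02444 north), which points south.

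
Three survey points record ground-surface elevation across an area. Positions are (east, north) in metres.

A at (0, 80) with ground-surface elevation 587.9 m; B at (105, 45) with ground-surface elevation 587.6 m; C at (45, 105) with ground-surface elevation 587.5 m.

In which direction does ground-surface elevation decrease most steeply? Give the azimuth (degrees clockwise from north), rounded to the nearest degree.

037°

Taking A as reference: B−A = (105, -35, -0.3); C−A = (45, 25, -0.4).
Solve a·Δx + b·Δy = Δz: det = 105·25 − 45·(-35) = 4200.
∂z/∂x = [(-0.3)·25 − (-0.4)·(-35)] / 4200 = -0.005119
∂z/∂y = [105·(-0.4) − 45·(-0.3)] / 4200 = -0.006786
Steepest decrease is along −∇f: components (+0.005119 E, +0.006786 N).
Azimuth = atan2(+0.005119, +0.006786) = 37.0° ≈ 037°.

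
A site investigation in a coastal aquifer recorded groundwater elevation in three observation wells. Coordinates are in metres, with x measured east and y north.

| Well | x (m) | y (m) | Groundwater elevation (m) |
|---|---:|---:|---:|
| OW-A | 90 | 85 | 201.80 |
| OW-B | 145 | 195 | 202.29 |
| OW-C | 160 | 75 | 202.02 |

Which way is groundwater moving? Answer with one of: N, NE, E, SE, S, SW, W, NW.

Differences from OW-A: to OW-B (Δx, Δy, Δh) = (55, 110, +0.49); to OW-C = (70, -10, +0.22).
Determinant of the coordinate differences = 55·(-10) − 70·110 = -8250.
∂h/∂x = [(+0.49)·(-10) − (+0.22)·110] / -8250 = +0.003527
∂h/∂y = [55·(+0.22) − 70·(+0.49)] / -8250 = +0.002691
Flow = −∇h = (-0.003527 east, -0.002691 north), which points southwest.

SW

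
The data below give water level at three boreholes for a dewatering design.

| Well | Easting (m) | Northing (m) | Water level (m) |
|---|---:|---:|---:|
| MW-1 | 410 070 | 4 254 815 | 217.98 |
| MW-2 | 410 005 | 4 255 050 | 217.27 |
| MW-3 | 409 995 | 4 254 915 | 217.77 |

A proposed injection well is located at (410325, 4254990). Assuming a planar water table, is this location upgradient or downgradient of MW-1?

downgradient

Taking MW-1 as reference: MW-2−MW-1 = (-65, 235, -0.71); MW-3−MW-1 = (-75, 100, -0.21).
Solve a·Δx + b·Δy = Δh: det = (-65)·100 − (-75)·235 = 11125.
∂h/∂x = [(-0.71)·100 − (-0.21)·235] / 11125 = -0.001946
∂h/∂y = [(-65)·(-0.21) − (-75)·(-0.71)] / 11125 = -0.003560
Head at (410325, 4254990) = 217.98 + (-0.001946)·(255) + (-0.003560)·(175) = 216.86 m.
That is lower than the 217.98 m at MW-1, so the point is downgradient.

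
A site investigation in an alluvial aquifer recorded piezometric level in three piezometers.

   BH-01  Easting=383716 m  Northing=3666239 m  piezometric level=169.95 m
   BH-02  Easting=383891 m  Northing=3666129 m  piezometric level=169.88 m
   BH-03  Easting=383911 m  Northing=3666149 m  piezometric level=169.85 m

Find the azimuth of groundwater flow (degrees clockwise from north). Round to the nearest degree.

051°

With h = a·x + b·y + c and BH-01 as origin, the differences give:
  175·a + (-110)·b = -0.07
  195·a + (-90)·b = -0.10
Eliminate b (×(-90) and ×(-110), subtract): 5700·a = -4.700 → a = ∂h/∂x = -0.0008246
Back-substitute: b = ∂h/∂y = -0.0006754.
Flow direction (−∇h) has components (+0.0008246 E, +0.0006754 N).
Azimuth = atan2(E, N) = atan2(+0.0008246, +0.0006754) = 50.7° ≈ 051°.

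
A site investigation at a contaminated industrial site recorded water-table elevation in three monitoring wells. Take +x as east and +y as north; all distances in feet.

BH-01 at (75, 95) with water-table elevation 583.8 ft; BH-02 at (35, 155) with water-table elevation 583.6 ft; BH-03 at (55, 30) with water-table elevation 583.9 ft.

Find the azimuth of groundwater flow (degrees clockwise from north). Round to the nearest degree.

Differences from BH-01: to BH-02 (Δx, Δy, Δh) = (-40, 60, -0.2); to BH-03 = (-20, -65, +0.1).
Determinant of the coordinate differences = (-40)·(-65) − (-20)·60 = 3800.
∂h/∂x = [(-0.2)·(-65) − (+0.1)·60] / 3800 = +0.001842
∂h/∂y = [(-40)·(+0.1) − (-20)·(-0.2)] / 3800 = -0.002105
Flow direction (−∇h) has components (-0.001842 E, +0.002105 N).
Azimuth = atan2(E, N) = atan2(-0.001842, +0.002105) = 318.8° ≈ 319°.

319°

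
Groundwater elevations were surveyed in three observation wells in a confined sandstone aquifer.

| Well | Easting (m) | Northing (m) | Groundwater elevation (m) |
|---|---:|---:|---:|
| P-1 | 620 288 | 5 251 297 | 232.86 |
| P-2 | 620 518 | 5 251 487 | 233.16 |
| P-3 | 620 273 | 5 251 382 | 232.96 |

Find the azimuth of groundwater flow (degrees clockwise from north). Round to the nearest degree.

Differences from P-1: to P-2 (Δx, Δy, Δh) = (230, 190, +0.30); to P-3 = (-15, 85, +0.10).
Determinant of the coordinate differences = 230·85 − (-15)·190 = 22400.
∂h/∂x = [(+0.30)·85 − (+0.10)·190] / 22400 = +0.0002902
∂h/∂y = [230·(+0.10) − (-15)·(+0.30)] / 22400 = +0.001228
Flow direction (−∇h) has components (-0.0002902 E, -0.001228 N).
Azimuth = atan2(E, N) = atan2(-0.0002902, -0.001228) = 193.3° ≈ 193°.

193°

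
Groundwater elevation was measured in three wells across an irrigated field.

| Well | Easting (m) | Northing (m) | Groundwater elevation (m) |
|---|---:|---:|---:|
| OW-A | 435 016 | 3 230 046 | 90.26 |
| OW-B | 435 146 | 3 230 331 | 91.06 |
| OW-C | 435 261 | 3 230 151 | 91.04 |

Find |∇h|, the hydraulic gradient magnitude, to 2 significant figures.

0.0030

Taking OW-A as reference: OW-B−OW-A = (130, 285, +0.80); OW-C−OW-A = (245, 105, +0.78).
Determinant of the coordinate differences = 130·105 − 245·285 = -56175.
∂h/∂x = [(+0.80)·105 − (+0.78)·285] / -56175 = +0.002462
∂h/∂y = [130·(+0.78) − 245·(+0.80)] / -56175 = +0.001684
|∇h| = √(0.002462² + 0.001684²) = 0.002983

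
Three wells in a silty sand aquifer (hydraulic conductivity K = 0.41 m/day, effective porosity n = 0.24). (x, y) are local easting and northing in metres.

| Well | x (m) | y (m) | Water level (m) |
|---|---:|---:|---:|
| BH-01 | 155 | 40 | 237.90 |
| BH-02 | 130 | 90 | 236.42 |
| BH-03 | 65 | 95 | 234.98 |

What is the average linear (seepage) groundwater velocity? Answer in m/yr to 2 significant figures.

18 m/yr

Taking BH-01 as reference: BH-02−BH-01 = (-25, 50, -1.48); BH-03−BH-01 = (-90, 55, -2.92).
Solve a·Δx + b·Δy = Δh: det = (-25)·55 − (-90)·50 = 3125.
∂h/∂x = [(-1.48)·55 − (-2.92)·50] / 3125 = +0.02067
∂h/∂y = [(-25)·(-2.92) − (-90)·(-1.48)] / 3125 = -0.01926
|∇h| = √(0.02067² + -0.01926²) = 0.02825
Seepage velocity v = K·i/n = 0.41 × 0.02825 / 0.24 = 0.04826 m/day = 17.63 m/yr.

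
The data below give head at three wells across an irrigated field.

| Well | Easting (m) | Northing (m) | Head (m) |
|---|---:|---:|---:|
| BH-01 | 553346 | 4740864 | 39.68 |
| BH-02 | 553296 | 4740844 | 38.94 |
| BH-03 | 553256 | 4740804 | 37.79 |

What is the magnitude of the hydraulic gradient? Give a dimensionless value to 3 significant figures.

Differences from BH-01: to BH-02 (Δx, Δy, Δh) = (-50, -20, -0.74); to BH-03 = (-90, -60, -1.89).
Determinant of the coordinate differences = (-50)·(-60) − (-90)·(-20) = 1200.
∂h/∂x = [(-0.74)·(-60) − (-1.89)·(-20)] / 1200 = +0.005500
∂h/∂y = [(-50)·(-1.89) − (-90)·(-0.74)] / 1200 = +0.02325
|∇h| = √(0.005500² + 0.02325²) = 0.02389

0.0239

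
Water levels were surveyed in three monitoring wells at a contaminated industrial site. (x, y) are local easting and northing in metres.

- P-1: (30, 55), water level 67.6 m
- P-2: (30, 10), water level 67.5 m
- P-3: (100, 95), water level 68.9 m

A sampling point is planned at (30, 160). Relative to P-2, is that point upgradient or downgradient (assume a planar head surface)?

upgradient

Three-point gradient (reference P-1): Δ to P-2 = (0, -45, -0.1), Δ to P-3 = (70, 40, +1.3).
∂h/∂x = +0.01730, ∂h/∂y = +0.002222 (det = 3150).
Head at (30, 160) = 67.6 + (+0.01730)·(0) + (+0.002222)·(105) = 67.83 m.
That is higher than the 67.5 m at P-2, so the point is upgradient.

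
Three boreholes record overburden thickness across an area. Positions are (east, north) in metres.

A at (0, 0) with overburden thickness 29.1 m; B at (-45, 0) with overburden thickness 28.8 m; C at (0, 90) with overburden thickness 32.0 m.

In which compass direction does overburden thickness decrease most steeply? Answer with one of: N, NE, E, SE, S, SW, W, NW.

S

∂d/∂x = (28.8 − 29.1) / (-45 − 0) = +0.006667
∂d/∂y = (32.0 − 29.1) / (90 − 0) = +0.03222
Steepest decrease is along −∇f = (-0.006667 E, -0.03222 N) → south.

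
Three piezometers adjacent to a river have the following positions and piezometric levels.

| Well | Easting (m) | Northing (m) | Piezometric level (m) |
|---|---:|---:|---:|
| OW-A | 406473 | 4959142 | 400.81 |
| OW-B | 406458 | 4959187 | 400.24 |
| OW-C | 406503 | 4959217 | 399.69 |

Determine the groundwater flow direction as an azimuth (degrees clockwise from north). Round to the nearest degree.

Taking OW-A as reference: OW-B−OW-A = (-15, 45, -0.57); OW-C−OW-A = (30, 75, -1.12).
Determinant of the coordinate differences = (-15)·75 − 30·45 = -2475.
∂h/∂x = [(-0.57)·75 − (-1.12)·45] / -2475 = -0.003091
∂h/∂y = [(-15)·(-1.12) − 30·(-0.57)] / -2475 = -0.01370
Flow direction (−∇h) has components (+0.003091 E, +0.01370 N).
Azimuth = atan2(E, N) = atan2(+0.003091, +0.01370) = 12.7° ≈ 013°.

013°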